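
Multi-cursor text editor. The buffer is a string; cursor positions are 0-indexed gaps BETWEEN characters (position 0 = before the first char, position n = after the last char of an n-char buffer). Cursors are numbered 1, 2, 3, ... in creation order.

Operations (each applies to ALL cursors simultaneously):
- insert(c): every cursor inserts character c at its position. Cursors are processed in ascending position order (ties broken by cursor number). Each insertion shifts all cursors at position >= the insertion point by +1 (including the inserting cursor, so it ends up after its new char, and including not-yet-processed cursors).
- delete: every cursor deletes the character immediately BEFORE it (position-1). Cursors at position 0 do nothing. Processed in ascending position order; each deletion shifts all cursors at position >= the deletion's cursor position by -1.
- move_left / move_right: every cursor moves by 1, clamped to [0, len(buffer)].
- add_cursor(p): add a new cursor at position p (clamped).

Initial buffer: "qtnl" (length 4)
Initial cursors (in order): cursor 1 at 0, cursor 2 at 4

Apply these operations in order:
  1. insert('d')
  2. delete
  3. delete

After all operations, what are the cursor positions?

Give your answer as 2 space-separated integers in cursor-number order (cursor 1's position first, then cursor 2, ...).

Answer: 0 3

Derivation:
After op 1 (insert('d')): buffer="dqtnld" (len 6), cursors c1@1 c2@6, authorship 1....2
After op 2 (delete): buffer="qtnl" (len 4), cursors c1@0 c2@4, authorship ....
After op 3 (delete): buffer="qtn" (len 3), cursors c1@0 c2@3, authorship ...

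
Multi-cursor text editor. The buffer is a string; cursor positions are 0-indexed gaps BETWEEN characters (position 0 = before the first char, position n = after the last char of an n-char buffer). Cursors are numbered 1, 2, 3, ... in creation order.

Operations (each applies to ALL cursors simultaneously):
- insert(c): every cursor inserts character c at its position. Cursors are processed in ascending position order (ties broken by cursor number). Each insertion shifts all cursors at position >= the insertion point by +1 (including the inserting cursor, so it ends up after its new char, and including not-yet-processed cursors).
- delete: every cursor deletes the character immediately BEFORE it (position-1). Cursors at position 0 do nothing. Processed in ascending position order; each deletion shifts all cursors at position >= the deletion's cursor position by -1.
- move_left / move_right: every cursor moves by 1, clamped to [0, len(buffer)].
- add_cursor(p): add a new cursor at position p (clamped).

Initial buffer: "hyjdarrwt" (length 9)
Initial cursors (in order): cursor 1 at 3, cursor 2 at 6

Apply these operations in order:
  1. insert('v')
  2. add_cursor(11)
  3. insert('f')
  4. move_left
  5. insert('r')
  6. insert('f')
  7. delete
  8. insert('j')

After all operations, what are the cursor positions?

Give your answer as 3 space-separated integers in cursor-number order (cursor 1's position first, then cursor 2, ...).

Answer: 6 13 19

Derivation:
After op 1 (insert('v')): buffer="hyjvdarvrwt" (len 11), cursors c1@4 c2@8, authorship ...1...2...
After op 2 (add_cursor(11)): buffer="hyjvdarvrwt" (len 11), cursors c1@4 c2@8 c3@11, authorship ...1...2...
After op 3 (insert('f')): buffer="hyjvfdarvfrwtf" (len 14), cursors c1@5 c2@10 c3@14, authorship ...11...22...3
After op 4 (move_left): buffer="hyjvfdarvfrwtf" (len 14), cursors c1@4 c2@9 c3@13, authorship ...11...22...3
After op 5 (insert('r')): buffer="hyjvrfdarvrfrwtrf" (len 17), cursors c1@5 c2@11 c3@16, authorship ...111...222...33
After op 6 (insert('f')): buffer="hyjvrffdarvrffrwtrff" (len 20), cursors c1@6 c2@13 c3@19, authorship ...1111...2222...333
After op 7 (delete): buffer="hyjvrfdarvrfrwtrf" (len 17), cursors c1@5 c2@11 c3@16, authorship ...111...222...33
After op 8 (insert('j')): buffer="hyjvrjfdarvrjfrwtrjf" (len 20), cursors c1@6 c2@13 c3@19, authorship ...1111...2222...333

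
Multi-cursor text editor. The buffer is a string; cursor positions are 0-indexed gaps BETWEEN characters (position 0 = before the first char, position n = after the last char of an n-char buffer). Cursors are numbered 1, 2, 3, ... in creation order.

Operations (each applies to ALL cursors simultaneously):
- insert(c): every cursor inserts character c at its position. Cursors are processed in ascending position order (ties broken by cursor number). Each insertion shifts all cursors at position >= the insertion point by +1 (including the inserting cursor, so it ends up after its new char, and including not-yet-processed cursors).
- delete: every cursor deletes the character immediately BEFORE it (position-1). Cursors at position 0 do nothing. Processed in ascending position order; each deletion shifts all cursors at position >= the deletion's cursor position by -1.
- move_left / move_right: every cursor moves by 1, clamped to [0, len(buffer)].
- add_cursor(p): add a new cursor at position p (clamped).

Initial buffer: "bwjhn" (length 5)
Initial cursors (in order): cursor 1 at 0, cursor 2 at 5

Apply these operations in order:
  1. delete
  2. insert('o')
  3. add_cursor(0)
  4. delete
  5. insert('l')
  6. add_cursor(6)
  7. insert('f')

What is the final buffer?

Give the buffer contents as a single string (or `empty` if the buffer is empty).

After op 1 (delete): buffer="bwjh" (len 4), cursors c1@0 c2@4, authorship ....
After op 2 (insert('o')): buffer="obwjho" (len 6), cursors c1@1 c2@6, authorship 1....2
After op 3 (add_cursor(0)): buffer="obwjho" (len 6), cursors c3@0 c1@1 c2@6, authorship 1....2
After op 4 (delete): buffer="bwjh" (len 4), cursors c1@0 c3@0 c2@4, authorship ....
After op 5 (insert('l')): buffer="llbwjhl" (len 7), cursors c1@2 c3@2 c2@7, authorship 13....2
After op 6 (add_cursor(6)): buffer="llbwjhl" (len 7), cursors c1@2 c3@2 c4@6 c2@7, authorship 13....2
After op 7 (insert('f')): buffer="llffbwjhflf" (len 11), cursors c1@4 c3@4 c4@9 c2@11, authorship 1313....422

Answer: llffbwjhflf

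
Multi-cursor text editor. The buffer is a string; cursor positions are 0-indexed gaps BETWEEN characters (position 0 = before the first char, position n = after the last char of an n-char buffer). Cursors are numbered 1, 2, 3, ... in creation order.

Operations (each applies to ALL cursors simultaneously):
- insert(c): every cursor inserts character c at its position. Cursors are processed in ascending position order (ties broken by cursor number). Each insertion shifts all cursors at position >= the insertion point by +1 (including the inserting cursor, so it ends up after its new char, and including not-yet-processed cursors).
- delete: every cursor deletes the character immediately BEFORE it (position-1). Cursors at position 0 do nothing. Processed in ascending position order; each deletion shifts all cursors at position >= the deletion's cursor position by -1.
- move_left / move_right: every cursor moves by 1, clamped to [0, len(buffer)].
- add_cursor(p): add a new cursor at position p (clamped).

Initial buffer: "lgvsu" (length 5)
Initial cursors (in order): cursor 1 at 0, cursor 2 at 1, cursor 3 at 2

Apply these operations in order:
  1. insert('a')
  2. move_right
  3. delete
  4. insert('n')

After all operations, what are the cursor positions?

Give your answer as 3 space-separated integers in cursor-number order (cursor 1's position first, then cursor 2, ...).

Answer: 2 4 6

Derivation:
After op 1 (insert('a')): buffer="alagavsu" (len 8), cursors c1@1 c2@3 c3@5, authorship 1.2.3...
After op 2 (move_right): buffer="alagavsu" (len 8), cursors c1@2 c2@4 c3@6, authorship 1.2.3...
After op 3 (delete): buffer="aaasu" (len 5), cursors c1@1 c2@2 c3@3, authorship 123..
After op 4 (insert('n')): buffer="ananansu" (len 8), cursors c1@2 c2@4 c3@6, authorship 112233..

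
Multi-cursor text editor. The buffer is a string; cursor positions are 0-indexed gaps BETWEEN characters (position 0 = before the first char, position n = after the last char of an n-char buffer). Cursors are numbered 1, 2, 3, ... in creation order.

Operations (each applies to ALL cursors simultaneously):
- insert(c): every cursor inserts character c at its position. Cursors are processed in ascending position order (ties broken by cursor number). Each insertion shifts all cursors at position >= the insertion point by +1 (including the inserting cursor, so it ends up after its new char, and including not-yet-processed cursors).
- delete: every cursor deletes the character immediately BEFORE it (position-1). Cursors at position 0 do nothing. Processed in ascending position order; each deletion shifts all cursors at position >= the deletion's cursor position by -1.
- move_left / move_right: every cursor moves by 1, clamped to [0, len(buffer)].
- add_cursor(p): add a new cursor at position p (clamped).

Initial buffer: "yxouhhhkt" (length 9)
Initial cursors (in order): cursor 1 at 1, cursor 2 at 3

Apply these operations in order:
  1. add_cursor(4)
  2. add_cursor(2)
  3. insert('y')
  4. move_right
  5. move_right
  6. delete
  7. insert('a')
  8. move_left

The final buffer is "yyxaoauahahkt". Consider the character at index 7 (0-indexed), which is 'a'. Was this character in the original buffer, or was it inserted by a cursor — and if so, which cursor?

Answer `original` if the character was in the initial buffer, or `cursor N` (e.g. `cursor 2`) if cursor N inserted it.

After op 1 (add_cursor(4)): buffer="yxouhhhkt" (len 9), cursors c1@1 c2@3 c3@4, authorship .........
After op 2 (add_cursor(2)): buffer="yxouhhhkt" (len 9), cursors c1@1 c4@2 c2@3 c3@4, authorship .........
After op 3 (insert('y')): buffer="yyxyoyuyhhhkt" (len 13), cursors c1@2 c4@4 c2@6 c3@8, authorship .1.4.2.3.....
After op 4 (move_right): buffer="yyxyoyuyhhhkt" (len 13), cursors c1@3 c4@5 c2@7 c3@9, authorship .1.4.2.3.....
After op 5 (move_right): buffer="yyxyoyuyhhhkt" (len 13), cursors c1@4 c4@6 c2@8 c3@10, authorship .1.4.2.3.....
After op 6 (delete): buffer="yyxouhhkt" (len 9), cursors c1@3 c4@4 c2@5 c3@6, authorship .1.......
After op 7 (insert('a')): buffer="yyxaoauahahkt" (len 13), cursors c1@4 c4@6 c2@8 c3@10, authorship .1.1.4.2.3...
After op 8 (move_left): buffer="yyxaoauahahkt" (len 13), cursors c1@3 c4@5 c2@7 c3@9, authorship .1.1.4.2.3...
Authorship (.=original, N=cursor N): . 1 . 1 . 4 . 2 . 3 . . .
Index 7: author = 2

Answer: cursor 2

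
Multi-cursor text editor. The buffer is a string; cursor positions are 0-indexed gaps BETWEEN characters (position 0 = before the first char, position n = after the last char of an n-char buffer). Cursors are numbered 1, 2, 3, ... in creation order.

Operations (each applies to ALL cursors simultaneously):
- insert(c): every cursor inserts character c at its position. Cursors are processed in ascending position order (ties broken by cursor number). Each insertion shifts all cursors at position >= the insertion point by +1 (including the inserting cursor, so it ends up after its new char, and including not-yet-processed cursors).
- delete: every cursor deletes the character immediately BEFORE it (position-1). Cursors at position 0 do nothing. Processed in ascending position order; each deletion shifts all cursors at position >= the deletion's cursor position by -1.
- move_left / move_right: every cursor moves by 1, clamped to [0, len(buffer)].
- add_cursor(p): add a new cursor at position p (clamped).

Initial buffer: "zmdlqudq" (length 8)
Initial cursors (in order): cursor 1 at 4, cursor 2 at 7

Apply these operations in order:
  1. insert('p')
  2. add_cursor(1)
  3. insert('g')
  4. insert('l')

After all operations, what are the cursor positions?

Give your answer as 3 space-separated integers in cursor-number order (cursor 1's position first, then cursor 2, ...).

After op 1 (insert('p')): buffer="zmdlpqudpq" (len 10), cursors c1@5 c2@9, authorship ....1...2.
After op 2 (add_cursor(1)): buffer="zmdlpqudpq" (len 10), cursors c3@1 c1@5 c2@9, authorship ....1...2.
After op 3 (insert('g')): buffer="zgmdlpgqudpgq" (len 13), cursors c3@2 c1@7 c2@12, authorship .3...11...22.
After op 4 (insert('l')): buffer="zglmdlpglqudpglq" (len 16), cursors c3@3 c1@9 c2@15, authorship .33...111...222.

Answer: 9 15 3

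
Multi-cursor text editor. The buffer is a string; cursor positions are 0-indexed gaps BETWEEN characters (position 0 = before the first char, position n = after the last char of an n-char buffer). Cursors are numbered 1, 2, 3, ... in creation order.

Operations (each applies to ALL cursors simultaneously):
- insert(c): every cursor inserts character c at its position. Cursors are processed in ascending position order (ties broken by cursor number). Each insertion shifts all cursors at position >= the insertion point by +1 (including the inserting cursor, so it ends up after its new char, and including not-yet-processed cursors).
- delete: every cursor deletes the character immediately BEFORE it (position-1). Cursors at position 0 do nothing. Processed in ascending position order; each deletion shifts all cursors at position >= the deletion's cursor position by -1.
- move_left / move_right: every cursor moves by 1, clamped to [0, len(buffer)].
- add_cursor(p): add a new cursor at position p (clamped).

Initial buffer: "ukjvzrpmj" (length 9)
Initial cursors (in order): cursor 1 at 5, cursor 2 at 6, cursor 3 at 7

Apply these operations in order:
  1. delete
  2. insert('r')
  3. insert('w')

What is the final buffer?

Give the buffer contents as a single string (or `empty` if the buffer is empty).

Answer: ukjvrrrwwwmj

Derivation:
After op 1 (delete): buffer="ukjvmj" (len 6), cursors c1@4 c2@4 c3@4, authorship ......
After op 2 (insert('r')): buffer="ukjvrrrmj" (len 9), cursors c1@7 c2@7 c3@7, authorship ....123..
After op 3 (insert('w')): buffer="ukjvrrrwwwmj" (len 12), cursors c1@10 c2@10 c3@10, authorship ....123123..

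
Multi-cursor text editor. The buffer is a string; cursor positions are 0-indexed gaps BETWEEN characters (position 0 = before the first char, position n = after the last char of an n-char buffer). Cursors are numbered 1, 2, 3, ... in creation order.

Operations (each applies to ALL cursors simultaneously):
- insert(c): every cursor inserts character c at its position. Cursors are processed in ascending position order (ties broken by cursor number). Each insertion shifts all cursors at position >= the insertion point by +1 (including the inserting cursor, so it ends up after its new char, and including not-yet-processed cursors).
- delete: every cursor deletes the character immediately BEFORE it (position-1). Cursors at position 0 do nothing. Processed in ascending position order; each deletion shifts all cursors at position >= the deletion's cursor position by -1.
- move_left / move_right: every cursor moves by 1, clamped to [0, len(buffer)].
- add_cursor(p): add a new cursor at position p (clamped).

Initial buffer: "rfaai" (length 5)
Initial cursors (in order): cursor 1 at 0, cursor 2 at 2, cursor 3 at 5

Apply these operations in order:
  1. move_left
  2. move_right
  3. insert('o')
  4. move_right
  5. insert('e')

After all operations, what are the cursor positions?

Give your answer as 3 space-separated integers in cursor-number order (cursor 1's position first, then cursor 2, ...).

After op 1 (move_left): buffer="rfaai" (len 5), cursors c1@0 c2@1 c3@4, authorship .....
After op 2 (move_right): buffer="rfaai" (len 5), cursors c1@1 c2@2 c3@5, authorship .....
After op 3 (insert('o')): buffer="rofoaaio" (len 8), cursors c1@2 c2@4 c3@8, authorship .1.2...3
After op 4 (move_right): buffer="rofoaaio" (len 8), cursors c1@3 c2@5 c3@8, authorship .1.2...3
After op 5 (insert('e')): buffer="rofeoaeaioe" (len 11), cursors c1@4 c2@7 c3@11, authorship .1.12.2..33

Answer: 4 7 11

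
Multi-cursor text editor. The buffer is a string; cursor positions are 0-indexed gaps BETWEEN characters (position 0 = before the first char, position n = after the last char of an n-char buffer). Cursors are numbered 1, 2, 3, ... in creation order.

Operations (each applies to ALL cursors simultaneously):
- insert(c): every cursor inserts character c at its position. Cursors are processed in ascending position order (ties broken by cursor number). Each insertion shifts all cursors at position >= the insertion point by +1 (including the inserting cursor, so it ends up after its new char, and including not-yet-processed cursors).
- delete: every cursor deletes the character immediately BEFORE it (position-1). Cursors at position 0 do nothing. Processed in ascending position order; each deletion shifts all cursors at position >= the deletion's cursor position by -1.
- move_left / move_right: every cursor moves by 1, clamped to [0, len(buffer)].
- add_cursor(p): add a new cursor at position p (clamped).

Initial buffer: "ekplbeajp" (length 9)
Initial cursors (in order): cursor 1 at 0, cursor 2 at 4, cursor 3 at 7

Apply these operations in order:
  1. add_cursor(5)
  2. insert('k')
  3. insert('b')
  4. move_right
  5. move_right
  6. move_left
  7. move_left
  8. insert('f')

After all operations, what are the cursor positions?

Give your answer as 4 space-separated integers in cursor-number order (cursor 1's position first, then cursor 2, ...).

Answer: 3 10 19 14

Derivation:
After op 1 (add_cursor(5)): buffer="ekplbeajp" (len 9), cursors c1@0 c2@4 c4@5 c3@7, authorship .........
After op 2 (insert('k')): buffer="kekplkbkeakjp" (len 13), cursors c1@1 c2@6 c4@8 c3@11, authorship 1....2.4..3..
After op 3 (insert('b')): buffer="kbekplkbbkbeakbjp" (len 17), cursors c1@2 c2@8 c4@11 c3@15, authorship 11....22.44..33..
After op 4 (move_right): buffer="kbekplkbbkbeakbjp" (len 17), cursors c1@3 c2@9 c4@12 c3@16, authorship 11....22.44..33..
After op 5 (move_right): buffer="kbekplkbbkbeakbjp" (len 17), cursors c1@4 c2@10 c4@13 c3@17, authorship 11....22.44..33..
After op 6 (move_left): buffer="kbekplkbbkbeakbjp" (len 17), cursors c1@3 c2@9 c4@12 c3@16, authorship 11....22.44..33..
After op 7 (move_left): buffer="kbekplkbbkbeakbjp" (len 17), cursors c1@2 c2@8 c4@11 c3@15, authorship 11....22.44..33..
After op 8 (insert('f')): buffer="kbfekplkbfbkbfeakbfjp" (len 21), cursors c1@3 c2@10 c4@14 c3@19, authorship 111....222.444..333..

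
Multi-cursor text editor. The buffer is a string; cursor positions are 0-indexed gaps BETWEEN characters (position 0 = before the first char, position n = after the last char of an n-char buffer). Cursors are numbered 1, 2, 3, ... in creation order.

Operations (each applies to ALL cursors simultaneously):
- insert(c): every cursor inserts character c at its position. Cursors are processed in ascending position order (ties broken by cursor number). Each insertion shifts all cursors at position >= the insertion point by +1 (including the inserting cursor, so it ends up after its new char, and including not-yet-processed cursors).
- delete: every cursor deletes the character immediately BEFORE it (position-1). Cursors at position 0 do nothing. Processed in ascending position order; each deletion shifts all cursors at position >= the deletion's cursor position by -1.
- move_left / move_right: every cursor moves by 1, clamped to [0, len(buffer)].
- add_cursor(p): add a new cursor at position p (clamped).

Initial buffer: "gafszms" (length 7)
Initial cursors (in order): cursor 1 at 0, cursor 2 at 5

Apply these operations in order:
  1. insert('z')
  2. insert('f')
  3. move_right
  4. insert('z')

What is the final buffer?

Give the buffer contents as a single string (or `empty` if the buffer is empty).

Answer: zfgzafszzfmzs

Derivation:
After op 1 (insert('z')): buffer="zgafszzms" (len 9), cursors c1@1 c2@7, authorship 1.....2..
After op 2 (insert('f')): buffer="zfgafszzfms" (len 11), cursors c1@2 c2@9, authorship 11.....22..
After op 3 (move_right): buffer="zfgafszzfms" (len 11), cursors c1@3 c2@10, authorship 11.....22..
After op 4 (insert('z')): buffer="zfgzafszzfmzs" (len 13), cursors c1@4 c2@12, authorship 11.1....22.2.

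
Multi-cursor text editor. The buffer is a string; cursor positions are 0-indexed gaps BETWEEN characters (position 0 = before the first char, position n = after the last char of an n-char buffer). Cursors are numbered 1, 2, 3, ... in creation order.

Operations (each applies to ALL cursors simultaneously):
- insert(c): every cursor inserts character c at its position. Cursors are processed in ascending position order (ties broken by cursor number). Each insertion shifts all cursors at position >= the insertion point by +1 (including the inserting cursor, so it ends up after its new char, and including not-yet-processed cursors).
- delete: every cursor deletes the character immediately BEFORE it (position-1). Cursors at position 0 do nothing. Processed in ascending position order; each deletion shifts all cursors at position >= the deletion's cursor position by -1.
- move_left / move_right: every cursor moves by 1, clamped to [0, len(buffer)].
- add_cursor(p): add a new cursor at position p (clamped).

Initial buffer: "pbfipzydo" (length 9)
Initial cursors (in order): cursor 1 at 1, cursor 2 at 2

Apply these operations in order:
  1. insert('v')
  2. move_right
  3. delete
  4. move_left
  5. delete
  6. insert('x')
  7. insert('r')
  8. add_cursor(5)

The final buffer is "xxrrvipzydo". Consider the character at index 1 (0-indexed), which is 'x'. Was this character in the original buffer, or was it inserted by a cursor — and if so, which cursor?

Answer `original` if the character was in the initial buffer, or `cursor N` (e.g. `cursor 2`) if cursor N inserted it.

After op 1 (insert('v')): buffer="pvbvfipzydo" (len 11), cursors c1@2 c2@4, authorship .1.2.......
After op 2 (move_right): buffer="pvbvfipzydo" (len 11), cursors c1@3 c2@5, authorship .1.2.......
After op 3 (delete): buffer="pvvipzydo" (len 9), cursors c1@2 c2@3, authorship .12......
After op 4 (move_left): buffer="pvvipzydo" (len 9), cursors c1@1 c2@2, authorship .12......
After op 5 (delete): buffer="vipzydo" (len 7), cursors c1@0 c2@0, authorship 2......
After op 6 (insert('x')): buffer="xxvipzydo" (len 9), cursors c1@2 c2@2, authorship 122......
After op 7 (insert('r')): buffer="xxrrvipzydo" (len 11), cursors c1@4 c2@4, authorship 12122......
After op 8 (add_cursor(5)): buffer="xxrrvipzydo" (len 11), cursors c1@4 c2@4 c3@5, authorship 12122......
Authorship (.=original, N=cursor N): 1 2 1 2 2 . . . . . .
Index 1: author = 2

Answer: cursor 2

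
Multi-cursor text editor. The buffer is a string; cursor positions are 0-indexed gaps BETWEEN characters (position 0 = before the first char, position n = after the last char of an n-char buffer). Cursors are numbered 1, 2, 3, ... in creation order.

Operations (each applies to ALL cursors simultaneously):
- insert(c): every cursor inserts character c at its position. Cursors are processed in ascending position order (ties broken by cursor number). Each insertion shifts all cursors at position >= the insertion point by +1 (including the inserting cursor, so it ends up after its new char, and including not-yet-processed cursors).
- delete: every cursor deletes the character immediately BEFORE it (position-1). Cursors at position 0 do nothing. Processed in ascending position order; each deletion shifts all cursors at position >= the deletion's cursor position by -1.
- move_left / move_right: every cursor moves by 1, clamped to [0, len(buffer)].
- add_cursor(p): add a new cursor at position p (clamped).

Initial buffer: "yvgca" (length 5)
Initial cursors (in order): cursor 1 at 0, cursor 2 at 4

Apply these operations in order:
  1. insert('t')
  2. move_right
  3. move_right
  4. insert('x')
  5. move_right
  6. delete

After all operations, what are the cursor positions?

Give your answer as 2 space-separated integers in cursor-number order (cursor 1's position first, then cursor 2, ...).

Answer: 4 7

Derivation:
After op 1 (insert('t')): buffer="tyvgcta" (len 7), cursors c1@1 c2@6, authorship 1....2.
After op 2 (move_right): buffer="tyvgcta" (len 7), cursors c1@2 c2@7, authorship 1....2.
After op 3 (move_right): buffer="tyvgcta" (len 7), cursors c1@3 c2@7, authorship 1....2.
After op 4 (insert('x')): buffer="tyvxgctax" (len 9), cursors c1@4 c2@9, authorship 1..1..2.2
After op 5 (move_right): buffer="tyvxgctax" (len 9), cursors c1@5 c2@9, authorship 1..1..2.2
After op 6 (delete): buffer="tyvxcta" (len 7), cursors c1@4 c2@7, authorship 1..1.2.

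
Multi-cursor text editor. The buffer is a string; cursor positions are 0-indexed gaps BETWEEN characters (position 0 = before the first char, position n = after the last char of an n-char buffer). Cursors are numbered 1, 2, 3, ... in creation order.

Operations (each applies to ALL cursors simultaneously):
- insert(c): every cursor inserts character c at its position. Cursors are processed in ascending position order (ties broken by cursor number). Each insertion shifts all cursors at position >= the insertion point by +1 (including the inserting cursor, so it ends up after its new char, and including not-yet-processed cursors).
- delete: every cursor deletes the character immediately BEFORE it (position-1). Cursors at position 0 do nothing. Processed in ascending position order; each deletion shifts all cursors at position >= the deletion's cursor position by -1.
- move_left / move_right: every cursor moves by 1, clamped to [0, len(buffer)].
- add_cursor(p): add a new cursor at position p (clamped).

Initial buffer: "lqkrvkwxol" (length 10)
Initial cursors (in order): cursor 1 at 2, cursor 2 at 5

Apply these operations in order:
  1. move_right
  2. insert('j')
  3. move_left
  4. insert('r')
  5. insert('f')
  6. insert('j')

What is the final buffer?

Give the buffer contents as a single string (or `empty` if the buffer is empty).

Answer: lqkrfjjrvkrfjjwxol

Derivation:
After op 1 (move_right): buffer="lqkrvkwxol" (len 10), cursors c1@3 c2@6, authorship ..........
After op 2 (insert('j')): buffer="lqkjrvkjwxol" (len 12), cursors c1@4 c2@8, authorship ...1...2....
After op 3 (move_left): buffer="lqkjrvkjwxol" (len 12), cursors c1@3 c2@7, authorship ...1...2....
After op 4 (insert('r')): buffer="lqkrjrvkrjwxol" (len 14), cursors c1@4 c2@9, authorship ...11...22....
After op 5 (insert('f')): buffer="lqkrfjrvkrfjwxol" (len 16), cursors c1@5 c2@11, authorship ...111...222....
After op 6 (insert('j')): buffer="lqkrfjjrvkrfjjwxol" (len 18), cursors c1@6 c2@13, authorship ...1111...2222....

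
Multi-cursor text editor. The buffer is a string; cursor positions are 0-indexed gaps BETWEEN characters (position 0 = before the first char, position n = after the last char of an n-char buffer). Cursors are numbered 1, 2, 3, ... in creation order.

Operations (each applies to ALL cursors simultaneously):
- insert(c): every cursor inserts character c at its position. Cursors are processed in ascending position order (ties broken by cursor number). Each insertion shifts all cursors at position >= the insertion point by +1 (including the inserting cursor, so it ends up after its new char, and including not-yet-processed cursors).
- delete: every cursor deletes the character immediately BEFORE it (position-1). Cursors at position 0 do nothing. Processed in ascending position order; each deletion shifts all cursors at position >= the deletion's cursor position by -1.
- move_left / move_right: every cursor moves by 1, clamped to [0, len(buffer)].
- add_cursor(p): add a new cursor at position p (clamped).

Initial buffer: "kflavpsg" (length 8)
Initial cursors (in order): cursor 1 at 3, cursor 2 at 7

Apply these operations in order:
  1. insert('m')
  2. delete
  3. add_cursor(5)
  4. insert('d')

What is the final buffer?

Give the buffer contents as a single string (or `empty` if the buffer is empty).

After op 1 (insert('m')): buffer="kflmavpsmg" (len 10), cursors c1@4 c2@9, authorship ...1....2.
After op 2 (delete): buffer="kflavpsg" (len 8), cursors c1@3 c2@7, authorship ........
After op 3 (add_cursor(5)): buffer="kflavpsg" (len 8), cursors c1@3 c3@5 c2@7, authorship ........
After op 4 (insert('d')): buffer="kfldavdpsdg" (len 11), cursors c1@4 c3@7 c2@10, authorship ...1..3..2.

Answer: kfldavdpsdg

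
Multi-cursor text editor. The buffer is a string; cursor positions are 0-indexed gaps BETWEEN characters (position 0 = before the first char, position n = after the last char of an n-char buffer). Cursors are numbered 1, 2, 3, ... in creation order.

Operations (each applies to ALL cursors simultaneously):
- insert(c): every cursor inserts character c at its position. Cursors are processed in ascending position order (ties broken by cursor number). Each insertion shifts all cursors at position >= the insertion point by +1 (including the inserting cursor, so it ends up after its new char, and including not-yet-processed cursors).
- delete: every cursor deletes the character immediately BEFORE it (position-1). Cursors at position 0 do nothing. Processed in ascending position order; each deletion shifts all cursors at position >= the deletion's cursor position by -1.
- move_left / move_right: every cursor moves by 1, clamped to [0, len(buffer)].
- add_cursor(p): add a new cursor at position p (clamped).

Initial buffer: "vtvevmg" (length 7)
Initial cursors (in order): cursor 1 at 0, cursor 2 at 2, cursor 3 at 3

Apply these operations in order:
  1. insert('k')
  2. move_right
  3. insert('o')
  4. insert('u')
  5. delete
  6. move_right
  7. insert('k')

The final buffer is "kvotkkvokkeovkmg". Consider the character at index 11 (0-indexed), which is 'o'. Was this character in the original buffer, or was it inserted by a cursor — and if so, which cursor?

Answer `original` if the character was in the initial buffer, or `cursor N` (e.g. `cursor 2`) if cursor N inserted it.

After op 1 (insert('k')): buffer="kvtkvkevmg" (len 10), cursors c1@1 c2@4 c3@6, authorship 1..2.3....
After op 2 (move_right): buffer="kvtkvkevmg" (len 10), cursors c1@2 c2@5 c3@7, authorship 1..2.3....
After op 3 (insert('o')): buffer="kvotkvokeovmg" (len 13), cursors c1@3 c2@7 c3@10, authorship 1.1.2.23.3...
After op 4 (insert('u')): buffer="kvoutkvoukeouvmg" (len 16), cursors c1@4 c2@9 c3@13, authorship 1.11.2.223.33...
After op 5 (delete): buffer="kvotkvokeovmg" (len 13), cursors c1@3 c2@7 c3@10, authorship 1.1.2.23.3...
After op 6 (move_right): buffer="kvotkvokeovmg" (len 13), cursors c1@4 c2@8 c3@11, authorship 1.1.2.23.3...
After op 7 (insert('k')): buffer="kvotkkvokkeovkmg" (len 16), cursors c1@5 c2@10 c3@14, authorship 1.1.12.232.3.3..
Authorship (.=original, N=cursor N): 1 . 1 . 1 2 . 2 3 2 . 3 . 3 . .
Index 11: author = 3

Answer: cursor 3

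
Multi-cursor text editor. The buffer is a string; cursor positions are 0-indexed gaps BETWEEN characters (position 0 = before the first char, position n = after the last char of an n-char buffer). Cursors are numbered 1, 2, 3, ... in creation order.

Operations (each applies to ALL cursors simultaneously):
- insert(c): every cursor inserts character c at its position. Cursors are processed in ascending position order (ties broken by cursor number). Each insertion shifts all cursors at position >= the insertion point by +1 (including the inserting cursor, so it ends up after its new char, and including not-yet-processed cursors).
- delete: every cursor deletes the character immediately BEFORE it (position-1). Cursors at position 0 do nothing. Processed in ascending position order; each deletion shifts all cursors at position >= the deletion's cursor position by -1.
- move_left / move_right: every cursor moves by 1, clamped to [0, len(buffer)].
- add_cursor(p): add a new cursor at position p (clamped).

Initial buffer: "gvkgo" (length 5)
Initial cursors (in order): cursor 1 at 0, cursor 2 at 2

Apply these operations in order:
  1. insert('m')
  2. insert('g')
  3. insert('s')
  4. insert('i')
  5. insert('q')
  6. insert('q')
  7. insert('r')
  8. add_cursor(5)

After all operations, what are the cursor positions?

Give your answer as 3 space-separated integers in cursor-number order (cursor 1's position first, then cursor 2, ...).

Answer: 7 16 5

Derivation:
After op 1 (insert('m')): buffer="mgvmkgo" (len 7), cursors c1@1 c2@4, authorship 1..2...
After op 2 (insert('g')): buffer="mggvmgkgo" (len 9), cursors c1@2 c2@6, authorship 11..22...
After op 3 (insert('s')): buffer="mgsgvmgskgo" (len 11), cursors c1@3 c2@8, authorship 111..222...
After op 4 (insert('i')): buffer="mgsigvmgsikgo" (len 13), cursors c1@4 c2@10, authorship 1111..2222...
After op 5 (insert('q')): buffer="mgsiqgvmgsiqkgo" (len 15), cursors c1@5 c2@12, authorship 11111..22222...
After op 6 (insert('q')): buffer="mgsiqqgvmgsiqqkgo" (len 17), cursors c1@6 c2@14, authorship 111111..222222...
After op 7 (insert('r')): buffer="mgsiqqrgvmgsiqqrkgo" (len 19), cursors c1@7 c2@16, authorship 1111111..2222222...
After op 8 (add_cursor(5)): buffer="mgsiqqrgvmgsiqqrkgo" (len 19), cursors c3@5 c1@7 c2@16, authorship 1111111..2222222...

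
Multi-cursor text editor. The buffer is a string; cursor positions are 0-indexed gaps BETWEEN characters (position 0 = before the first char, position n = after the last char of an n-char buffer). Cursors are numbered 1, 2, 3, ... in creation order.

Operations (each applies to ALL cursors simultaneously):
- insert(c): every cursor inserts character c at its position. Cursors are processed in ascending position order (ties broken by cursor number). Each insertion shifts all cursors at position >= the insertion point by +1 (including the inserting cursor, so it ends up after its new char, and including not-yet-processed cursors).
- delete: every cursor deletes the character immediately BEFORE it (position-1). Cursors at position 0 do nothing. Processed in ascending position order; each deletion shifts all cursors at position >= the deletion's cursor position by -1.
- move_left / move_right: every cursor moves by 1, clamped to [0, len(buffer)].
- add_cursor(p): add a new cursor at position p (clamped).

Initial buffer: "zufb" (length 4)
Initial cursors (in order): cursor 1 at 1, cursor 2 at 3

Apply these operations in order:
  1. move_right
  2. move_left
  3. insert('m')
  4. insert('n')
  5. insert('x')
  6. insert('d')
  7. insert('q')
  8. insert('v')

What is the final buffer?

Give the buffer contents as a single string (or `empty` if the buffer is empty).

After op 1 (move_right): buffer="zufb" (len 4), cursors c1@2 c2@4, authorship ....
After op 2 (move_left): buffer="zufb" (len 4), cursors c1@1 c2@3, authorship ....
After op 3 (insert('m')): buffer="zmufmb" (len 6), cursors c1@2 c2@5, authorship .1..2.
After op 4 (insert('n')): buffer="zmnufmnb" (len 8), cursors c1@3 c2@7, authorship .11..22.
After op 5 (insert('x')): buffer="zmnxufmnxb" (len 10), cursors c1@4 c2@9, authorship .111..222.
After op 6 (insert('d')): buffer="zmnxdufmnxdb" (len 12), cursors c1@5 c2@11, authorship .1111..2222.
After op 7 (insert('q')): buffer="zmnxdqufmnxdqb" (len 14), cursors c1@6 c2@13, authorship .11111..22222.
After op 8 (insert('v')): buffer="zmnxdqvufmnxdqvb" (len 16), cursors c1@7 c2@15, authorship .111111..222222.

Answer: zmnxdqvufmnxdqvb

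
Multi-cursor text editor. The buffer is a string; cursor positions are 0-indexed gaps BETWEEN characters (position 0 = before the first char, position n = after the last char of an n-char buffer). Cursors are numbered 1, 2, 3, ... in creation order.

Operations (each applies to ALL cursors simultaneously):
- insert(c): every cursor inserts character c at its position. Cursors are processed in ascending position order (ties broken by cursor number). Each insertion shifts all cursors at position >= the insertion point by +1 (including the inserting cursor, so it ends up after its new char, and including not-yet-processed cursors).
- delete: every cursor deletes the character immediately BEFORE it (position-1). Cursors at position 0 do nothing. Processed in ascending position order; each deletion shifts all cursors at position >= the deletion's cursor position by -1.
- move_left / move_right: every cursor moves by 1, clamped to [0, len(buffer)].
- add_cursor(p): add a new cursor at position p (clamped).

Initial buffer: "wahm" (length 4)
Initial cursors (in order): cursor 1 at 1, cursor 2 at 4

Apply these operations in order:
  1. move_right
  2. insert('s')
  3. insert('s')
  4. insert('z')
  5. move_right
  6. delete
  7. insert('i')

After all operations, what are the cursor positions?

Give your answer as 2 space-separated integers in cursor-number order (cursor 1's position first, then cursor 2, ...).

After op 1 (move_right): buffer="wahm" (len 4), cursors c1@2 c2@4, authorship ....
After op 2 (insert('s')): buffer="washms" (len 6), cursors c1@3 c2@6, authorship ..1..2
After op 3 (insert('s')): buffer="wasshmss" (len 8), cursors c1@4 c2@8, authorship ..11..22
After op 4 (insert('z')): buffer="wasszhmssz" (len 10), cursors c1@5 c2@10, authorship ..111..222
After op 5 (move_right): buffer="wasszhmssz" (len 10), cursors c1@6 c2@10, authorship ..111..222
After op 6 (delete): buffer="wasszmss" (len 8), cursors c1@5 c2@8, authorship ..111.22
After op 7 (insert('i')): buffer="wasszimssi" (len 10), cursors c1@6 c2@10, authorship ..1111.222

Answer: 6 10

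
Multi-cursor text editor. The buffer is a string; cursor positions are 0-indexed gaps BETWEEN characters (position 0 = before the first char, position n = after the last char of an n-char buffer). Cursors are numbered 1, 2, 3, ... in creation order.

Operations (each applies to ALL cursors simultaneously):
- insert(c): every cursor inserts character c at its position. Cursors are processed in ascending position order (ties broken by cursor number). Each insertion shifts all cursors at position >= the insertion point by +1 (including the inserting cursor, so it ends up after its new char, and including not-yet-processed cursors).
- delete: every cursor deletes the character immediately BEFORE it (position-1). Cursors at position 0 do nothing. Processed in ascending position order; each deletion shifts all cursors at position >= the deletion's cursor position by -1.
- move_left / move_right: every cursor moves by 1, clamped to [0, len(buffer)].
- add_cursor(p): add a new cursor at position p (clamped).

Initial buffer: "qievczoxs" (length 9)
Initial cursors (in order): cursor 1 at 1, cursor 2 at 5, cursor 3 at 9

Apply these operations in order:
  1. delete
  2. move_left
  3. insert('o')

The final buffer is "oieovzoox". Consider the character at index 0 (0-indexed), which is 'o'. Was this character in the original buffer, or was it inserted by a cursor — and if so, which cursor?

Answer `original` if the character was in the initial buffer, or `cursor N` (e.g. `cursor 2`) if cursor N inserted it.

Answer: cursor 1

Derivation:
After op 1 (delete): buffer="ievzox" (len 6), cursors c1@0 c2@3 c3@6, authorship ......
After op 2 (move_left): buffer="ievzox" (len 6), cursors c1@0 c2@2 c3@5, authorship ......
After op 3 (insert('o')): buffer="oieovzoox" (len 9), cursors c1@1 c2@4 c3@8, authorship 1..2...3.
Authorship (.=original, N=cursor N): 1 . . 2 . . . 3 .
Index 0: author = 1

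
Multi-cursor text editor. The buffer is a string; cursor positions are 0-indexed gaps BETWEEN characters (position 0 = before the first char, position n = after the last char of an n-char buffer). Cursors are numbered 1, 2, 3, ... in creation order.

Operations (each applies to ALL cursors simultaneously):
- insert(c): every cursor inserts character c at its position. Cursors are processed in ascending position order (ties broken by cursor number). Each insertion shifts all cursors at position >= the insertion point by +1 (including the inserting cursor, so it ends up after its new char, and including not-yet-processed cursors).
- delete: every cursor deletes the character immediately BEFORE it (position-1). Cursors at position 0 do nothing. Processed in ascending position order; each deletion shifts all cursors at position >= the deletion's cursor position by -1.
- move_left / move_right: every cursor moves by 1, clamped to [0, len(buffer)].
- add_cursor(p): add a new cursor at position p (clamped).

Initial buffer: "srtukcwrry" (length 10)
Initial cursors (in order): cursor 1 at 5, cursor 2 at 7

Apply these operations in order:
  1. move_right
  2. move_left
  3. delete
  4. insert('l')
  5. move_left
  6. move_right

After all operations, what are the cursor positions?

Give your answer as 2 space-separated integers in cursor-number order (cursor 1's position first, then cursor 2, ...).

After op 1 (move_right): buffer="srtukcwrry" (len 10), cursors c1@6 c2@8, authorship ..........
After op 2 (move_left): buffer="srtukcwrry" (len 10), cursors c1@5 c2@7, authorship ..........
After op 3 (delete): buffer="srtucrry" (len 8), cursors c1@4 c2@5, authorship ........
After op 4 (insert('l')): buffer="srtulclrry" (len 10), cursors c1@5 c2@7, authorship ....1.2...
After op 5 (move_left): buffer="srtulclrry" (len 10), cursors c1@4 c2@6, authorship ....1.2...
After op 6 (move_right): buffer="srtulclrry" (len 10), cursors c1@5 c2@7, authorship ....1.2...

Answer: 5 7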